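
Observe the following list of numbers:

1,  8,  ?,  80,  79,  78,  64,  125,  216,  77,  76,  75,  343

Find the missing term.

27

Positions follow the repeating pattern AAABBB; grouping by letter gives 2 tracks.
Track A: 1, 8, ?, 64, 125, 216, 343 — perfect cubes starting at 1³.
Track B: 80, 79, 78, 77, 76, 75 — subtracting 1 each time.
Filling track A at index 3 by its rule yields 27.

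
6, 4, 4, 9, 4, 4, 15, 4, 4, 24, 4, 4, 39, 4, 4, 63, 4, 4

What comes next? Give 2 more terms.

102, 4

Reading positions in blocks of 3 reveals the pattern ABB — 2 tracks woven together.
Subsequence A: 6, 9, 15, 24, 39, 63 (Fibonacci-style (each term is the sum of the two before it)).
Subsequence B: 4, 4, 4, 4, 4, 4, 4, 4, 4, 4, 4, 4 (constant 4).
Term 19 comes from subsequence A (its 7th entry): 102.
Position 20 falls in subsequence B as its term 13, giving 4.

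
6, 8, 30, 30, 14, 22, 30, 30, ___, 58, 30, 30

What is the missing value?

The slot pattern repeats as AABB (period 4), so there are 2 interleaved tracks.
Track A: 6, 8, 14, 22, ?, 58 (a Fibonacci-like recurrence a_n = a_{n-1} + a_{n-2}).
Track B: 30, 30, 30, 30, 30, 30 (always 30).
Track A's pattern makes the blank 36.

36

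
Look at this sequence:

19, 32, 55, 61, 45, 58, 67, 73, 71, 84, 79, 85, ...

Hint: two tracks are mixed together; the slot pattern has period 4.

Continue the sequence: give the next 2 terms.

Positions follow the repeating pattern AABB; grouping by letter gives 2 tracks.
Subsequence A: 19, 32, 45, 58, 71, 84. Adding 13 each time.
Subsequence B: 55, 61, 67, 73, 79, 85. Linear: a_n = 49 + 6·n.
Term 13 comes from subsequence A (its 7th entry): 97.
Term 14 comes from subsequence A (its 8th entry): 110.

97, 110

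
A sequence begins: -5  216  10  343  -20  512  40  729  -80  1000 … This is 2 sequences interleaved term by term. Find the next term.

160

The terms cycle through 2 interleaved subsequences.
Track A: -5, 10, -20, 40, -80 — geometric, ×-2 each step.
Track B: 216, 343, 512, 729, 1000 — consecutive cubes n³ from n = 6.
Term 11 comes from track A (its 6th entry): 160.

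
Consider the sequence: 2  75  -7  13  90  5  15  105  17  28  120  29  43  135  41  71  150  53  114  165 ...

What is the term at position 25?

299

Split by position mod 3: positions 1, 4, 7, … form one track, and each other residue class forms its own.
Track A: 2, 13, 15, 28, 43, 71, 114 — each term equals the sum of the previous two.
Track B: 75, 90, 105, 120, 135, 150, 165 — adding 15 each time.
Track C: -7, 5, 17, 29, 41, 53 — arithmetic with common difference +12.
Term 25 comes from track A (its 9th entry): 299.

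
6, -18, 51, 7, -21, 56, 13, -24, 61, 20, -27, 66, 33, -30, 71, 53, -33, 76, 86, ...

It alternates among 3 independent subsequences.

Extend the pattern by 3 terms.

Taking every 3rd term gives 3 separate tracks.
Track A: 6, 7, 13, 20, 33, 53, 86. Each term equals the sum of the previous two.
Track B: -18, -21, -24, -27, -30, -33. Subtracting 3 each time.
Track C: 51, 56, 61, 66, 71, 76. Arithmetic, step +5.
Position 20 falls in track B as its term 7, giving -36.
The 21st slot belongs to track C; its 7th term is 81.
Term 22 comes from track A (its 8th entry): 139.

-36, 81, 139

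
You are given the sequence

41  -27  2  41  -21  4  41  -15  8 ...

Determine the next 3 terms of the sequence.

Read the sequence 3 terms at a time; column i is its own pattern.
Stream A: 41, 41, 41 (constant 41).
Stream B: -27, -21, -15 (linear: a_n = -33 + 6·n).
Stream C: 2, 4, 8 (powers of 2).
Term 10 comes from stream A (its 4th entry): 41.
The 11th slot belongs to stream B; its 4th term is -9.
The 12th slot belongs to stream C; its 4th term is 16.

41, -9, 16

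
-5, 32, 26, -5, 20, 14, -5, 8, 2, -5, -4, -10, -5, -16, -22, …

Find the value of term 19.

-5

Reading positions in blocks of 3 reveals the pattern ABB — 2 tracks woven together.
Track A: -5, -5, -5, -5, -5 (the constant sequence -5).
Track B: 32, 26, 20, 14, 8, 2, -4, -10, -16, -22 (linear: a_n = 38 − 6·n).
Position 19 falls in track A as its term 7, giving -5.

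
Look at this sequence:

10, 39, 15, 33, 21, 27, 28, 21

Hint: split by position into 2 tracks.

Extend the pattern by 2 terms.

36, 15

The terms cycle through 2 interleaved subsequences.
Subsequence A = 10, 15, 21, 28: triangular numbers n(n+1)/2 for n = 4, 5, ….
Subsequence B = 39, 33, 27, 21: arithmetic, step −6.
The 9th slot belongs to subsequence A; its 5th term is 36.
Position 10 falls in subsequence B as its term 5, giving 15.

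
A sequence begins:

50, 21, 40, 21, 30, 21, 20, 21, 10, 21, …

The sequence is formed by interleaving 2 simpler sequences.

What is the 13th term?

Split by position mod 2 into 2 tracks.
Subsequence A is 50, 40, 30, 20, 10, which is arithmetic, step −10.
Subsequence B is 21, 21, 21, 21, 21, which is constant 21.
The 13th slot belongs to subsequence A; its 7th term is -10.

-10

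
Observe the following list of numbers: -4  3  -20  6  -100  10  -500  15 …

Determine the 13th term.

Split by position mod 2 into 2 tracks.
Stream A: -4, -20, -100, -500 (geometric, ×5 each step).
Stream B: 3, 6, 10, 15 (triangular numbers starting at T_2).
Position 13 → stream A, term 7 = -62500.

-62500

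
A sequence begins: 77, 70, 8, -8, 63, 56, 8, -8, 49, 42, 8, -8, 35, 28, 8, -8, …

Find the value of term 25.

-7

Reading positions in blocks of 4 reveals the pattern AABB — 2 tracks woven together.
Subsequence A: 77, 70, 63, 56, 49, 42, 35, 28 (subtracting 7 each time).
Subsequence B: 8, -8, 8, -8, 8, -8, 8, -8 (oscillating between 8 and -8).
The 25th slot belongs to subsequence A; its 13th term is -7.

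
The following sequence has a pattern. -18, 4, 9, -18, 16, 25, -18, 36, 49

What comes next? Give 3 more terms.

-18, 64, 81

Positions follow the repeating pattern ABB; grouping by letter gives 2 tracks.
Track A: -18, -18, -18. The constant sequence -18.
Track B: 4, 9, 16, 25, 36, 49. The squares 2², 3², 4², ….
The 10th slot belongs to track A; its 4th term is -18.
Position 11 → track B, term 7 = 64.
Position 12 falls in track B as its term 8, giving 81.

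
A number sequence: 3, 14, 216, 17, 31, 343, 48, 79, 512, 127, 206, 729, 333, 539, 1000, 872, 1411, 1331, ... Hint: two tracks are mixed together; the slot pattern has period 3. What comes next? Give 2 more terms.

Reading positions in blocks of 3 reveals the pattern AAB — 2 tracks woven together.
Stream A: 3, 14, 17, 31, 48, 79, 127, 206, 333, 539, 872, 1411. A Fibonacci-like recurrence a_n = a_{n-1} + a_{n-2}.
Stream B: 216, 343, 512, 729, 1000, 1331. Consecutive cubes n³ from n = 6.
The 19th slot belongs to stream A; its 13th term is 2283.
The 20th slot belongs to stream A; its 14th term is 3694.

2283, 3694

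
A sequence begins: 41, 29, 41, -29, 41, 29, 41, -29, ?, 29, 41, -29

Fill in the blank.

The terms cycle through 2 interleaved subsequences.
Track A = 41, 41, 41, 41, ?, 41: constant 41.
Track B = 29, -29, 29, -29, 29, -29: alternating ±29.
Filling track A at index 5 by its rule yields 41.

41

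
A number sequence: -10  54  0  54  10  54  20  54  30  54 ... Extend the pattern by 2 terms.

40, 54

Split by position mod 2 into 2 tracks.
Track A: -10, 0, 10, 20, 30 — arithmetic, step +10.
Track B: 54, 54, 54, 54, 54 — constant 54.
The 11th slot belongs to track A; its 6th term is 40.
Position 12 falls in track B as its term 6, giving 54.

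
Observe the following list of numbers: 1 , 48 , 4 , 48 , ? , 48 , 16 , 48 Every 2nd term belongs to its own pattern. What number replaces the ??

Split by position mod 2 into 2 tracks.
Track A: 1, 4, ?, 16 — perfect squares starting at 1².
Track B: 48, 48, 48, 48 — always 48.
The gap is track A's term 3; the rule gives 9.

9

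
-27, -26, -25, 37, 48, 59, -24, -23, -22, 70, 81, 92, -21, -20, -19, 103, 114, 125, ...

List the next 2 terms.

-18, -17

Reading positions in blocks of 6 reveals the pattern AAABBB — 2 tracks woven together.
Subsequence A: -27, -26, -25, -24, -23, -22, -21, -20, -19 (linear: a_n = -28 + n).
Subsequence B: 37, 48, 59, 70, 81, 92, 103, 114, 125 (linear: a_n = 26 + 11·n).
Position 19 falls in subsequence A as its term 10, giving -18.
The 20th slot belongs to subsequence A; its 11th term is -17.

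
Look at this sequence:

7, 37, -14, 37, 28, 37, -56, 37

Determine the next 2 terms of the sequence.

Positions 1, 3, 5, … form one subsequence and positions 2, 4, 6, … form another.
Subsequence A: 7, -14, 28, -56 (multiplying by -2 each time).
Subsequence B: 37, 37, 37, 37 (always 37).
Term 9 comes from subsequence A (its 5th entry): 112.
Term 10 comes from subsequence B (its 5th entry): 37.

112, 37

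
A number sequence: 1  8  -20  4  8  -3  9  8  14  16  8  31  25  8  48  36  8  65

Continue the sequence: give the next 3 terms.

49, 8, 82

Taking every 3rd term gives 3 separate tracks.
Track A = 1, 4, 9, 16, 25, 36: perfect squares starting at 1².
Track B = 8, 8, 8, 8, 8, 8: always 8.
Track C = -20, -3, 14, 31, 48, 65: linear: a_n = -37 + 17·n.
Position 19 → track A, term 7 = 49.
Position 20 falls in track B as its term 7, giving 8.
Position 21 → track C, term 7 = 82.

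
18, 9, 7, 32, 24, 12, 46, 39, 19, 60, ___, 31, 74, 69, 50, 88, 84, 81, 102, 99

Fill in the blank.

Split by position mod 3 into 3 tracks.
Track A: 18, 32, 46, 60, 74, 88, 102. Arithmetic with common difference +14.
Track B: 9, 24, 39, ?, 69, 84, 99. Linear: a_n = -6 + 15·n.
Track C: 7, 12, 19, 31, 50, 81. A Fibonacci-like recurrence a_n = a_{n-1} + a_{n-2}.
The gap is track B's term 4; the rule gives 54.

54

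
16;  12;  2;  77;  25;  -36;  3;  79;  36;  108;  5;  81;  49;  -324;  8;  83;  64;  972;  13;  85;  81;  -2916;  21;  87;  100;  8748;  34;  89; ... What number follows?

121

Split by position mod 4: positions 1, 5, 9, … form one track, and each other residue class forms its own.
Track A: 16, 25, 36, 49, 64, 81, 100 — consecutive squares n² from n = 4.
Track B: 12, -36, 108, -324, 972, -2916, 8748 — multiplying by -3 each time.
Track C: 2, 3, 5, 8, 13, 21, 34 — Fibonacci-style (each term is the sum of the two before it).
Track D: 77, 79, 81, 83, 85, 87, 89 — linear: a_n = 75 + 2·n.
The 29th slot belongs to track A; its 8th term is 121.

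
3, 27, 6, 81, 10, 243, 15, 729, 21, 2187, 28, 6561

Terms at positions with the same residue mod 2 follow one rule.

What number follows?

36

Positions 1, 3, 5, … form one subsequence and positions 2, 4, 6, … form another.
Track A: 3, 6, 10, 15, 21, 28 — the triangular numbers T_2, T_3, ….
Track B: 27, 81, 243, 729, 2187, 6561 — powers 3^3, 3^4, 3^5, ….
Term 13 comes from track A (its 7th entry): 36.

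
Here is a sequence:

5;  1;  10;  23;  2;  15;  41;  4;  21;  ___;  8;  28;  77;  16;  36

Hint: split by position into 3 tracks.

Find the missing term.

Split by position mod 3: positions 1, 4, 7, … form one track, and each other residue class forms its own.
Track A: 5, 23, 41, ?, 77 — adding 18 each time.
Track B: 1, 2, 4, 8, 16 — successive powers of 2.
Track C: 10, 15, 21, 28, 36 — triangular numbers n(n+1)/2 for n = 4, 5, ….
Filling track A at index 4 by its rule yields 59.

59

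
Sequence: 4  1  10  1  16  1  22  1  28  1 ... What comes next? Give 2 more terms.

The terms cycle through 2 interleaved subsequences.
Stream A is 4, 10, 16, 22, 28, which is arithmetic with common difference +6.
Stream B is 1, 1, 1, 1, 1, which is the constant sequence 1.
Term 11 comes from stream A (its 6th entry): 34.
Position 12 falls in stream B as its term 6, giving 1.

34, 1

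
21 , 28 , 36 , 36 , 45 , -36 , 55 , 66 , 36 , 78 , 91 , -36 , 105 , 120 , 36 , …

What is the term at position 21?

36

Reading positions in blocks of 3 reveals the pattern AAB — 2 tracks woven together.
Stream A = 21, 28, 36, 45, 55, 66, 78, 91, 105, 120: triangular numbers n(n+1)/2 for n = 6, 7, ….
Stream B = 36, -36, 36, -36, 36: the oscillation 36·(−1)^(n+1).
Position 21 falls in stream B as its term 7, giving 36.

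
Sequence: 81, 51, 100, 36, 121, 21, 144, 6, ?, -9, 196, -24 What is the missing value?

Taking every 2nd term gives 2 separate tracks.
Track A is 81, 100, 121, 144, ?, 196, which is the squares 9², 10², 11², ….
Track B is 51, 36, 21, 6, -9, -24, which is subtracting 15 each time.
So the missing entry in track A is 169.

169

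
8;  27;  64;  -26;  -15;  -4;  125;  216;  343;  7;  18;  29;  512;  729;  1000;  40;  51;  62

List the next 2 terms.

1331, 1728

Positions follow the repeating pattern AAABBB; grouping by letter gives 2 tracks.
Stream A = 8, 27, 64, 125, 216, 343, 512, 729, 1000: perfect cubes starting at 2³.
Stream B = -26, -15, -4, 7, 18, 29, 40, 51, 62: adding 11 each time.
Term 19 comes from stream A (its 10th entry): 1331.
Position 20 → stream A, term 11 = 1728.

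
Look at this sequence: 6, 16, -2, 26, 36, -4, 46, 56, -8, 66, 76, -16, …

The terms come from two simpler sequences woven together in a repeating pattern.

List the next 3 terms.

86, 96, -32

Positions follow the repeating pattern AAB; grouping by letter gives 2 tracks.
Stream A is 6, 16, 26, 36, 46, 56, 66, 76, which is adding 10 each time.
Stream B is -2, -4, -8, -16, which is a geometric progression (common ratio 2).
The 13th slot belongs to stream A; its 9th term is 86.
Position 14 falls in stream A as its term 10, giving 96.
Position 15 falls in stream B as its term 5, giving -32.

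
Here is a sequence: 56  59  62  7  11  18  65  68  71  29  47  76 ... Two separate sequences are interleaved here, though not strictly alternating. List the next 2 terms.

The slot pattern repeats as AAABBB (period 6), so there are 2 interleaved tracks.
Track A: 56, 59, 62, 65, 68, 71 — arithmetic with common difference +3.
Track B: 7, 11, 18, 29, 47, 76 — Fibonacci-style (each term is the sum of the two before it).
Position 13 → track A, term 7 = 74.
Position 14 → track A, term 8 = 77.

74, 77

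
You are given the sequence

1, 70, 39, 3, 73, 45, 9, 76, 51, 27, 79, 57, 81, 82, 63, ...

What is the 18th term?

Taking every 3rd term gives 3 separate tracks.
Track A = 1, 3, 9, 27, 81: powers of 3.
Track B = 70, 73, 76, 79, 82: adding 3 each time.
Track C = 39, 45, 51, 57, 63: arithmetic with common difference +6.
Term 18 comes from track C (its 6th entry): 69.

69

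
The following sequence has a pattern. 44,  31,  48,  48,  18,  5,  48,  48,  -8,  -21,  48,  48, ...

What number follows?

-34

Reading positions in blocks of 4 reveals the pattern AABB — 2 tracks woven together.
Track A = 44, 31, 18, 5, -8, -21: arithmetic with common difference −13.
Track B = 48, 48, 48, 48, 48, 48: always 48.
Position 13 falls in track A as its term 7, giving -34.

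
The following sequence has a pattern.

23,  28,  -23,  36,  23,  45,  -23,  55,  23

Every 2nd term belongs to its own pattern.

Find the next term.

The terms cycle through 2 interleaved subsequences.
Subsequence A is 23, -23, 23, -23, 23, which is the oscillation 23·(−1)^(n+1).
Subsequence B is 28, 36, 45, 55, which is triangular numbers n(n+1)/2 for n = 7, 8, ….
Position 10 falls in subsequence B as its term 5, giving 66.

66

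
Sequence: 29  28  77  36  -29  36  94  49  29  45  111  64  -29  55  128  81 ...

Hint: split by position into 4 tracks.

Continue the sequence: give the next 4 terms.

29, 66, 145, 100

Read the sequence 4 terms at a time; column i is its own pattern.
Subsequence A: 29, -29, 29, -29 (alternating ±29).
Subsequence B: 28, 36, 45, 55 (triangular numbers n(n+1)/2 for n = 7, 8, …).
Subsequence C: 77, 94, 111, 128 (adding 17 each time).
Subsequence D: 36, 49, 64, 81 (consecutive squares n² from n = 6).
The 17th slot belongs to subsequence A; its 5th term is 29.
Term 18 comes from subsequence B (its 5th entry): 66.
Position 19 → subsequence C, term 5 = 145.
The 20th slot belongs to subsequence D; its 5th term is 100.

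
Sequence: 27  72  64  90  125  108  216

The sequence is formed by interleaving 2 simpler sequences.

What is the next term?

126

The terms cycle through 2 interleaved subsequences.
Track A = 27, 64, 125, 216: the cubes 3³, 4³, 5³, ….
Track B = 72, 90, 108: arithmetic with common difference +18.
Term 8 comes from track B (its 4th entry): 126.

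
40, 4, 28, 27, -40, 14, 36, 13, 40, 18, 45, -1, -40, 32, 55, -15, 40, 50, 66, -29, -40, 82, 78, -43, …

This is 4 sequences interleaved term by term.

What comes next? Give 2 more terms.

40, 132

Taking every 4th term gives 4 separate tracks.
Track A: 40, -40, 40, -40, 40, -40 — alternating ±40.
Track B: 4, 14, 18, 32, 50, 82 — a Fibonacci-like recurrence a_n = a_{n-1} + a_{n-2}.
Track C: 28, 36, 45, 55, 66, 78 — triangular numbers n(n+1)/2 for n = 7, 8, ….
Track D: 27, 13, -1, -15, -29, -43 — linear: a_n = 41 − 14·n.
Position 25 → track A, term 7 = 40.
Position 26 falls in track B as its term 7, giving 132.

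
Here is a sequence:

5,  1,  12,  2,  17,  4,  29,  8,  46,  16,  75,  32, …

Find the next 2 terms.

121, 64

The terms cycle through 2 interleaved subsequences.
Subsequence A: 5, 12, 17, 29, 46, 75 — Fibonacci-style (each term is the sum of the two before it).
Subsequence B: 1, 2, 4, 8, 16, 32 — successive powers of 2.
Position 13 falls in subsequence A as its term 7, giving 121.
Term 14 comes from subsequence B (its 7th entry): 64.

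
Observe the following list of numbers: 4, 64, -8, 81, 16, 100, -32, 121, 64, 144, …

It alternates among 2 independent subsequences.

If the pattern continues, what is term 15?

-512

Odd-indexed and even-indexed terms follow separate rules.
Track A is 4, -8, 16, -32, 64, which is a geometric progression (common ratio -2).
Track B is 64, 81, 100, 121, 144, which is the squares 8², 9², 10², ….
Position 15 → track A, term 8 = -512.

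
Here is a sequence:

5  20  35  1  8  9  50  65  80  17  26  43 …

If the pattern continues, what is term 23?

474

The slot pattern repeats as AAABBB (period 6), so there are 2 interleaved tracks.
Track A = 5, 20, 35, 50, 65, 80: arithmetic, step +15.
Track B = 1, 8, 9, 17, 26, 43: a Fibonacci-like recurrence a_n = a_{n-1} + a_{n-2}.
Term 23 comes from track B (its 11th entry): 474.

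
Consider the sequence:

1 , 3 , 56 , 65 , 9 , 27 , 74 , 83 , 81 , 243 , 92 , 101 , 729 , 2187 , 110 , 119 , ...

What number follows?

The slot pattern repeats as AABB (period 4), so there are 2 interleaved tracks.
Track A: 1, 3, 9, 27, 81, 243, 729, 2187 (powers of 3).
Track B: 56, 65, 74, 83, 92, 101, 110, 119 (linear: a_n = 47 + 9·n).
Position 17 → track A, term 9 = 6561.

6561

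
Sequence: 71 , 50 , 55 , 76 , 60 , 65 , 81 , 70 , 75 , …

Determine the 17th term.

100

The slot pattern repeats as ABB (period 3), so there are 2 interleaved tracks.
Track A: 71, 76, 81. Arithmetic with common difference +5.
Track B: 50, 55, 60, 65, 70, 75. Linear: a_n = 45 + 5·n.
Term 17 comes from track B (its 11th entry): 100.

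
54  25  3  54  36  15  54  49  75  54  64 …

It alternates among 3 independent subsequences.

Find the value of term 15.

1875

The terms cycle through 3 interleaved subsequences.
Subsequence A is 54, 54, 54, 54, which is constant 54.
Subsequence B is 25, 36, 49, 64, which is the squares 5², 6², 7², ….
Subsequence C is 3, 15, 75, which is multiplying by 5 each time.
Position 15 → subsequence C, term 5 = 1875.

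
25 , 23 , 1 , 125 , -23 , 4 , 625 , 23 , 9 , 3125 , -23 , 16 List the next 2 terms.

15625, 23

Split by position mod 3: positions 1, 4, 7, … form one track, and each other residue class forms its own.
Track A: 25, 125, 625, 3125 (successive powers of 5).
Track B: 23, -23, 23, -23 (oscillating between 23 and -23).
Track C: 1, 4, 9, 16 (perfect squares starting at 1²).
Term 13 comes from track A (its 5th entry): 15625.
Position 14 → track B, term 5 = 23.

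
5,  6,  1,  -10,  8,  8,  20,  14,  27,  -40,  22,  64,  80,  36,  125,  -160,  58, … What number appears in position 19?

320

The terms cycle through 3 interleaved subsequences.
Stream A: 5, -10, 20, -40, 80, -160 — geometric, ×-2 each step.
Stream B: 6, 8, 14, 22, 36, 58 — each term equals the sum of the previous two.
Stream C: 1, 8, 27, 64, 125 — consecutive cubes n³ from n = 1.
Position 19 → stream A, term 7 = 320.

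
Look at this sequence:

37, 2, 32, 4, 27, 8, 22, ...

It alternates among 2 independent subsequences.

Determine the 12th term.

64

Positions 1, 3, 5, … form one subsequence and positions 2, 4, 6, … form another.
Stream A: 37, 32, 27, 22. Subtracting 5 each time.
Stream B: 2, 4, 8. Successive powers of 2.
Position 12 falls in stream B as its term 6, giving 64.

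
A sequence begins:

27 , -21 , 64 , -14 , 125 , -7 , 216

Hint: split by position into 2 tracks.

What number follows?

0

Odd-indexed and even-indexed terms follow separate rules.
Track A is 27, 64, 125, 216, which is the cubes 3³, 4³, 5³, ….
Track B is -21, -14, -7, which is adding 7 each time.
Term 8 comes from track B (its 4th entry): 0.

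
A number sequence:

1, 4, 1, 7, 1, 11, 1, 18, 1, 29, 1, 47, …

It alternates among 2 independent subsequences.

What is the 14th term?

Positions 1, 3, 5, … form one subsequence and positions 2, 4, 6, … form another.
Track A: 1, 1, 1, 1, 1, 1. Always 1.
Track B: 4, 7, 11, 18, 29, 47. Each term equals the sum of the previous two.
Term 14 comes from track B (its 7th entry): 76.

76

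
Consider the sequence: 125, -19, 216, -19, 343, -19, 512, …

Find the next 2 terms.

The terms cycle through 2 interleaved subsequences.
Subsequence A: 125, 216, 343, 512 (the cubes 5³, 6³, 7³, …).
Subsequence B: -19, -19, -19 (the constant sequence -19).
The 8th slot belongs to subsequence B; its 4th term is -19.
Position 9 falls in subsequence A as its term 5, giving 729.

-19, 729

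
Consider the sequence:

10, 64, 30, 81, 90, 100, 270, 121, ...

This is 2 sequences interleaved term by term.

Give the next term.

The terms cycle through 2 interleaved subsequences.
Stream A: 10, 30, 90, 270 — multiplying by 3 each time.
Stream B: 64, 81, 100, 121 — perfect squares starting at 8².
The 9th slot belongs to stream A; its 5th term is 810.

810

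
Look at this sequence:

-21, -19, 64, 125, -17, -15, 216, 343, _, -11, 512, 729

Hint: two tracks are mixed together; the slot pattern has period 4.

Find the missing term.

-13

Reading positions in blocks of 4 reveals the pattern AABB — 2 tracks woven together.
Track A = -21, -19, -17, -15, ?, -11: linear: a_n = -23 + 2·n.
Track B = 64, 125, 216, 343, 512, 729: the cubes 4³, 5³, 6³, ….
So the missing entry in track A is -13.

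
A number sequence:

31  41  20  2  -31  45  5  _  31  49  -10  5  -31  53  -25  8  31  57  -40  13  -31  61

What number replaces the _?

Split by position mod 4 into 4 tracks.
Subsequence A = 31, -31, 31, -31, 31, -31: alternating ±31.
Subsequence B = 41, 45, 49, 53, 57, 61: linear: a_n = 37 + 4·n.
Subsequence C = 20, 5, -10, -25, -40: arithmetic, step −15.
Subsequence D = 2, ?, 5, 8, 13: each term equals the sum of the previous two.
Filling subsequence D at index 2 by its rule yields 3.

3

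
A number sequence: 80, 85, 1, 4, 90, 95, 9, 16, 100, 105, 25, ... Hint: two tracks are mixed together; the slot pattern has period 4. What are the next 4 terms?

36, 110, 115, 49

Positions follow the repeating pattern AABB; grouping by letter gives 2 tracks.
Stream A = 80, 85, 90, 95, 100, 105: adding 5 each time.
Stream B = 1, 4, 9, 16, 25: the squares 1², 2², 3², ….
Term 12 comes from stream B (its 6th entry): 36.
Position 13 → stream A, term 7 = 110.
Position 14 falls in stream A as its term 8, giving 115.
Term 15 comes from stream B (its 7th entry): 49.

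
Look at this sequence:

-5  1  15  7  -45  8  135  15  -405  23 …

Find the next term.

The terms cycle through 2 interleaved subsequences.
Stream A: -5, 15, -45, 135, -405 (geometric, ×-3 each step).
Stream B: 1, 7, 8, 15, 23 (a Fibonacci-like recurrence a_n = a_{n-1} + a_{n-2}).
Term 11 comes from stream A (its 6th entry): 1215.

1215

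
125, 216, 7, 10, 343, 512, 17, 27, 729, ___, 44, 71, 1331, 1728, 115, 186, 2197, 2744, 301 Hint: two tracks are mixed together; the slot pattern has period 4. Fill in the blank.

1000

The slot pattern repeats as AABB (period 4), so there are 2 interleaved tracks.
Stream A: 125, 216, 343, 512, 729, ?, 1331, 1728, 2197, 2744 (the cubes 5³, 6³, 7³, …).
Stream B: 7, 10, 17, 27, 44, 71, 115, 186, 301 (a Fibonacci-like recurrence a_n = a_{n-1} + a_{n-2}).
The gap is stream A's term 6; the rule gives 1000.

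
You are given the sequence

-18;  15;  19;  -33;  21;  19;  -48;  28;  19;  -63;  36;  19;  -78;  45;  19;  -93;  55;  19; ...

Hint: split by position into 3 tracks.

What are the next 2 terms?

-108, 66

Taking every 3rd term gives 3 separate tracks.
Subsequence A: -18, -33, -48, -63, -78, -93 (arithmetic with common difference −15).
Subsequence B: 15, 21, 28, 36, 45, 55 (triangular numbers n(n+1)/2 for n = 5, 6, …).
Subsequence C: 19, 19, 19, 19, 19, 19 (the constant sequence 19).
Position 19 falls in subsequence A as its term 7, giving -108.
Position 20 falls in subsequence B as its term 7, giving 66.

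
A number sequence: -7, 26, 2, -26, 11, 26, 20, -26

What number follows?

Split by position mod 2 into 2 tracks.
Stream A is -7, 2, 11, 20, which is linear: a_n = -16 + 9·n.
Stream B is 26, -26, 26, -26, which is oscillating between 26 and -26.
The 9th slot belongs to stream A; its 5th term is 29.

29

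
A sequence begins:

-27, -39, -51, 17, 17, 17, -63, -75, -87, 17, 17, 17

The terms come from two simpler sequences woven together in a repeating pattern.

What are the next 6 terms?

Positions follow the repeating pattern AAABBB; grouping by letter gives 2 tracks.
Track A: -27, -39, -51, -63, -75, -87 (subtracting 12 each time).
Track B: 17, 17, 17, 17, 17, 17 (constant 17).
Position 13 → track A, term 7 = -99.
Position 14 falls in track A as its term 8, giving -111.
Term 15 comes from track A (its 9th entry): -123.
Position 16 falls in track B as its term 7, giving 17.
Position 17 → track B, term 8 = 17.
Position 18 → track B, term 9 = 17.

-99, -111, -123, 17, 17, 17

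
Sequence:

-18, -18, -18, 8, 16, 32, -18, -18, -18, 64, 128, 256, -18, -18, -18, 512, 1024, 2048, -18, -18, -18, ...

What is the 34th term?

262144

The slot pattern repeats as AAABBB (period 6), so there are 2 interleaved tracks.
Stream A is -18, -18, -18, -18, -18, -18, -18, -18, -18, -18, -18, -18, which is the constant sequence -18.
Stream B is 8, 16, 32, 64, 128, 256, 512, 1024, 2048, which is powers of 2.
The 34th slot belongs to stream B; its 16th term is 262144.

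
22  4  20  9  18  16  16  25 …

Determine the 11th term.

12

Odd-indexed and even-indexed terms follow separate rules.
Stream A = 22, 20, 18, 16: arithmetic, step −2.
Stream B = 4, 9, 16, 25: consecutive squares n² from n = 2.
Term 11 comes from stream A (its 6th entry): 12.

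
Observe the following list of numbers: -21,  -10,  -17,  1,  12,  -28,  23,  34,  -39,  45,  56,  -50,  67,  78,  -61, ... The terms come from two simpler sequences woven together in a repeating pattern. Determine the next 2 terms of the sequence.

Reading positions in blocks of 3 reveals the pattern AAB — 2 tracks woven together.
Track A is -21, -10, 1, 12, 23, 34, 45, 56, 67, 78, which is adding 11 each time.
Track B is -17, -28, -39, -50, -61, which is arithmetic, step −11.
The 16th slot belongs to track A; its 11th term is 89.
Position 17 → track A, term 12 = 100.

89, 100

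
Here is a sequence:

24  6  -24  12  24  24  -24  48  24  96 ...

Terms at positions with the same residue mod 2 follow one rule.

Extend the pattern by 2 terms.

Split by position mod 2 into 2 tracks.
Track A: 24, -24, 24, -24, 24 — the oscillation 24·(−1)^(n+1).
Track B: 6, 12, 24, 48, 96 — multiplying by 2 each time.
The 11th slot belongs to track A; its 6th term is -24.
Position 12 falls in track B as its term 6, giving 192.

-24, 192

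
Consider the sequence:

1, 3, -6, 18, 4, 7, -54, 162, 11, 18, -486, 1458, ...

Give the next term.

29

Positions follow the repeating pattern AABB; grouping by letter gives 2 tracks.
Track A: 1, 3, 4, 7, 11, 18. Fibonacci-style (each term is the sum of the two before it).
Track B: -6, 18, -54, 162, -486, 1458. Geometric with ratio -3.
Term 13 comes from track A (its 7th entry): 29.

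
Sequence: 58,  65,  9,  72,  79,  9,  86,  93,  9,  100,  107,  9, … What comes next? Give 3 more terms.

114, 121, 9

Reading positions in blocks of 3 reveals the pattern AAB — 2 tracks woven together.
Stream A: 58, 65, 72, 79, 86, 93, 100, 107 (linear: a_n = 51 + 7·n).
Stream B: 9, 9, 9, 9 (the constant sequence 9).
Position 13 falls in stream A as its term 9, giving 114.
Term 14 comes from stream A (its 10th entry): 121.
The 15th slot belongs to stream B; its 5th term is 9.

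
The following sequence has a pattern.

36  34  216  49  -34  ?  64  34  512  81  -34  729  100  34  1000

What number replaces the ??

Split by position mod 3 into 3 tracks.
Track A: 36, 49, 64, 81, 100 (the squares 6², 7², 8², …).
Track B: 34, -34, 34, -34, 34 (the oscillation 34·(−1)^(n+1)).
Track C: 216, ?, 512, 729, 1000 (consecutive cubes n³ from n = 6).
So the missing entry in track C is 343.

343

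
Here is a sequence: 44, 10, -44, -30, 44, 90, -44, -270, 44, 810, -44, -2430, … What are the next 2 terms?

Positions 1, 3, 5, … form one subsequence and positions 2, 4, 6, … form another.
Track A: 44, -44, 44, -44, 44, -44 — the oscillation 44·(−1)^(n+1).
Track B: 10, -30, 90, -270, 810, -2430 — geometric, ×-3 each step.
Position 13 falls in track A as its term 7, giving 44.
Term 14 comes from track B (its 7th entry): 7290.

44, 7290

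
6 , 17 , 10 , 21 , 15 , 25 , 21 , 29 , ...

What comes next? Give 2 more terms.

Positions 1, 3, 5, … form one subsequence and positions 2, 4, 6, … form another.
Track A is 6, 10, 15, 21, which is triangular numbers starting at T_3.
Track B is 17, 21, 25, 29, which is adding 4 each time.
Position 9 falls in track A as its term 5, giving 28.
Position 10 falls in track B as its term 5, giving 33.

28, 33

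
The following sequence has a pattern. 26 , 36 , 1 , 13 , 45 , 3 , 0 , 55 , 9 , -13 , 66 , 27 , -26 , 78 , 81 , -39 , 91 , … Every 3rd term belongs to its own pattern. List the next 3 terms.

Split by position mod 3: positions 1, 4, 7, … form one track, and each other residue class forms its own.
Track A: 26, 13, 0, -13, -26, -39 (subtracting 13 each time).
Track B: 36, 45, 55, 66, 78, 91 (triangular numbers n(n+1)/2 for n = 8, 9, …).
Track C: 1, 3, 9, 27, 81 (successive powers of 3).
Position 18 → track C, term 6 = 243.
Position 19 falls in track A as its term 7, giving -52.
The 20th slot belongs to track B; its 7th term is 105.

243, -52, 105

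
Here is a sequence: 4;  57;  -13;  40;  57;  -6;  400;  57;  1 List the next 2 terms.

4000, 57

Read the sequence 3 terms at a time; column i is its own pattern.
Track A: 4, 40, 400 (geometric with ratio 10).
Track B: 57, 57, 57 (always 57).
Track C: -13, -6, 1 (arithmetic with common difference +7).
Position 10 → track A, term 4 = 4000.
The 11th slot belongs to track B; its 4th term is 57.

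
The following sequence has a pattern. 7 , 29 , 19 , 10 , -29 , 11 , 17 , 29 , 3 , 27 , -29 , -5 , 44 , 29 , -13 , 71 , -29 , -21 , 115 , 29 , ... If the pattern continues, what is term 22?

186

Split by position mod 3: positions 1, 4, 7, … form one track, and each other residue class forms its own.
Track A = 7, 10, 17, 27, 44, 71, 115: Fibonacci-style (each term is the sum of the two before it).
Track B = 29, -29, 29, -29, 29, -29, 29: oscillating between 29 and -29.
Track C = 19, 11, 3, -5, -13, -21: arithmetic with common difference −8.
Position 22 → track A, term 8 = 186.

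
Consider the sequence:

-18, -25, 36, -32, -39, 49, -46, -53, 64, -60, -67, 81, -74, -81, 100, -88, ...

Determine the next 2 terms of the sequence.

-95, 121

Positions follow the repeating pattern AAB; grouping by letter gives 2 tracks.
Track A: -18, -25, -32, -39, -46, -53, -60, -67, -74, -81, -88 (linear: a_n = -11 − 7·n).
Track B: 36, 49, 64, 81, 100 (consecutive squares n² from n = 6).
The 17th slot belongs to track A; its 12th term is -95.
The 18th slot belongs to track B; its 6th term is 121.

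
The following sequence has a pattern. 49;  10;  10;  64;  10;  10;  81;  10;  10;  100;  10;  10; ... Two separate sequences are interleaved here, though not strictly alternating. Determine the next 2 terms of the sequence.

Positions follow the repeating pattern ABB; grouping by letter gives 2 tracks.
Track A = 49, 64, 81, 100: perfect squares starting at 7².
Track B = 10, 10, 10, 10, 10, 10, 10, 10: constant 10.
Term 13 comes from track A (its 5th entry): 121.
Term 14 comes from track B (its 9th entry): 10.

121, 10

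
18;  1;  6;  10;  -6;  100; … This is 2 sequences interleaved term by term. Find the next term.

-18

Taking every 2nd term gives 2 separate tracks.
Track A is 18, 6, -6, which is arithmetic with common difference −12.
Track B is 1, 10, 100, which is powers of 10.
The 7th slot belongs to track A; its 4th term is -18.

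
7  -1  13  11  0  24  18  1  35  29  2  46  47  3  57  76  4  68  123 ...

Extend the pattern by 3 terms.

5, 79, 199

Taking every 3rd term gives 3 separate tracks.
Track A = 7, 11, 18, 29, 47, 76, 123: Fibonacci-style (each term is the sum of the two before it).
Track B = -1, 0, 1, 2, 3, 4: arithmetic with common difference +1.
Track C = 13, 24, 35, 46, 57, 68: adding 11 each time.
Term 20 comes from track B (its 7th entry): 5.
Term 21 comes from track C (its 7th entry): 79.
Position 22 falls in track A as its term 8, giving 199.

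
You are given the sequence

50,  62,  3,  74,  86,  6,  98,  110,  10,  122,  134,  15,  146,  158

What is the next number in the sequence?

21

The slot pattern repeats as AAB (period 3), so there are 2 interleaved tracks.
Track A: 50, 62, 74, 86, 98, 110, 122, 134, 146, 158 (arithmetic with common difference +12).
Track B: 3, 6, 10, 15 (the triangular numbers T_2, T_3, …).
Position 15 falls in track B as its term 5, giving 21.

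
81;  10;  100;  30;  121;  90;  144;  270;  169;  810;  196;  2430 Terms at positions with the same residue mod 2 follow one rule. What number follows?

225

Taking every 2nd term gives 2 separate tracks.
Track A = 81, 100, 121, 144, 169, 196: perfect squares starting at 9².
Track B = 10, 30, 90, 270, 810, 2430: a geometric progression (common ratio 3).
Position 13 falls in track A as its term 7, giving 225.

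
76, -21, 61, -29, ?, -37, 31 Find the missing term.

46

Split by position mod 2 into 2 tracks.
Subsequence A is 76, 61, ?, 31, which is linear: a_n = 91 − 15·n.
Subsequence B is -21, -29, -37, which is arithmetic with common difference −8.
Subsequence A's pattern makes the blank 46.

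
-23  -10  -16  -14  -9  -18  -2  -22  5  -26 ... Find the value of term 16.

Positions 1, 3, 5, … form one subsequence and positions 2, 4, 6, … form another.
Track A: -23, -16, -9, -2, 5. Arithmetic with common difference +7.
Track B: -10, -14, -18, -22, -26. Linear: a_n = -6 − 4·n.
Position 16 falls in track B as its term 8, giving -38.

-38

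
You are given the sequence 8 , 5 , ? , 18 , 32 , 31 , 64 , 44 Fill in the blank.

Split by position mod 2 into 2 tracks.
Track A: 8, ?, 32, 64. Powers of 2.
Track B: 5, 18, 31, 44. Linear: a_n = -8 + 13·n.
Filling track A at index 2 by its rule yields 16.

16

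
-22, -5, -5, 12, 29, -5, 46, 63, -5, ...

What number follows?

80

The slot pattern repeats as AAB (period 3), so there are 2 interleaved tracks.
Stream A: -22, -5, 12, 29, 46, 63 (adding 17 each time).
Stream B: -5, -5, -5 (always -5).
The 10th slot belongs to stream A; its 7th term is 80.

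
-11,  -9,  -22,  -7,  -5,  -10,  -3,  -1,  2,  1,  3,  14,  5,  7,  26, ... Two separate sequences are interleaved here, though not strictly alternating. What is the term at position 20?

15

Positions follow the repeating pattern AAB; grouping by letter gives 2 tracks.
Track A is -11, -9, -7, -5, -3, -1, 1, 3, 5, 7, which is arithmetic with common difference +2.
Track B is -22, -10, 2, 14, 26, which is adding 12 each time.
Term 20 comes from track A (its 14th entry): 15.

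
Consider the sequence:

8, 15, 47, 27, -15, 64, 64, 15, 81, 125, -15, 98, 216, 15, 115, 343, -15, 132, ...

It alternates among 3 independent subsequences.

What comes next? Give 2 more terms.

Taking every 3rd term gives 3 separate tracks.
Subsequence A: 8, 27, 64, 125, 216, 343 (consecutive cubes n³ from n = 2).
Subsequence B: 15, -15, 15, -15, 15, -15 (the oscillation 15·(−1)^(n+1)).
Subsequence C: 47, 64, 81, 98, 115, 132 (arithmetic, step +17).
Position 19 → subsequence A, term 7 = 512.
Position 20 → subsequence B, term 7 = 15.

512, 15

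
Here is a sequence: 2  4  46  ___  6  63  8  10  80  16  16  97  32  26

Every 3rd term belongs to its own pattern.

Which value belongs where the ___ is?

Split by position mod 3: positions 1, 4, 7, … form one track, and each other residue class forms its own.
Stream A: 2, ?, 8, 16, 32 (powers 2^1, 2^2, 2^3, …).
Stream B: 4, 6, 10, 16, 26 (Fibonacci-style (each term is the sum of the two before it)).
Stream C: 46, 63, 80, 97 (linear: a_n = 29 + 17·n).
So the missing entry in stream A is 4.

4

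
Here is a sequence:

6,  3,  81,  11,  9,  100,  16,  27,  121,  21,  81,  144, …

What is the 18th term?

196

The terms cycle through 3 interleaved subsequences.
Stream A is 6, 11, 16, 21, which is linear: a_n = 1 + 5·n.
Stream B is 3, 9, 27, 81, which is powers 3^1, 3^2, 3^3, ….
Stream C is 81, 100, 121, 144, which is perfect squares starting at 9².
Term 18 comes from stream C (its 6th entry): 196.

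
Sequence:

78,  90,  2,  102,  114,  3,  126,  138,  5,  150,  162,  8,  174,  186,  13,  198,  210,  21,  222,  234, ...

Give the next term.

Reading positions in blocks of 3 reveals the pattern AAB — 2 tracks woven together.
Subsequence A = 78, 90, 102, 114, 126, 138, 150, 162, 174, 186, 198, 210, 222, 234: arithmetic with common difference +12.
Subsequence B = 2, 3, 5, 8, 13, 21: Fibonacci-style (each term is the sum of the two before it).
Term 21 comes from subsequence B (its 7th entry): 34.

34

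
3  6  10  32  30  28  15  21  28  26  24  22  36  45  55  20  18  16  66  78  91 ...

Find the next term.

14

Reading positions in blocks of 6 reveals the pattern AAABBB — 2 tracks woven together.
Track A: 3, 6, 10, 15, 21, 28, 36, 45, 55, 66, 78, 91. Triangular numbers n(n+1)/2 for n = 2, 3, ….
Track B: 32, 30, 28, 26, 24, 22, 20, 18, 16. Linear: a_n = 34 − 2·n.
Position 22 → track B, term 10 = 14.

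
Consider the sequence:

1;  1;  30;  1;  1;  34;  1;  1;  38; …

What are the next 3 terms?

The slot pattern repeats as AAB (period 3), so there are 2 interleaved tracks.
Stream A: 1, 1, 1, 1, 1, 1 — always 1.
Stream B: 30, 34, 38 — arithmetic with common difference +4.
The 10th slot belongs to stream A; its 7th term is 1.
Term 11 comes from stream A (its 8th entry): 1.
Term 12 comes from stream B (its 4th entry): 42.

1, 1, 42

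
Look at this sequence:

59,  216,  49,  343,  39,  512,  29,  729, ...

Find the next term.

19

Taking every 2nd term gives 2 separate tracks.
Track A: 59, 49, 39, 29. Arithmetic, step −10.
Track B: 216, 343, 512, 729. Consecutive cubes n³ from n = 6.
Term 9 comes from track A (its 5th entry): 19.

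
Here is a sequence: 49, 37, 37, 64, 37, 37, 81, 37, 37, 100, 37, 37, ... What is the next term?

121

The slot pattern repeats as ABB (period 3), so there are 2 interleaved tracks.
Stream A: 49, 64, 81, 100 (perfect squares starting at 7²).
Stream B: 37, 37, 37, 37, 37, 37, 37, 37 (always 37).
Position 13 → stream A, term 5 = 121.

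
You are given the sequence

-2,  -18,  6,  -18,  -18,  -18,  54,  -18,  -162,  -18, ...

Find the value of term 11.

486

Taking every 2nd term gives 2 separate tracks.
Track A = -2, 6, -18, 54, -162: multiplying by -3 each time.
Track B = -18, -18, -18, -18, -18: always -18.
Term 11 comes from track A (its 6th entry): 486.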